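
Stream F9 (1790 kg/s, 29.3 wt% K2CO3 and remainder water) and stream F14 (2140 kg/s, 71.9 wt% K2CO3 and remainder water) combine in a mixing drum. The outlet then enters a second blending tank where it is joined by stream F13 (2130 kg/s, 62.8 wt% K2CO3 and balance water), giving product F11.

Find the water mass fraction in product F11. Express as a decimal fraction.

Overall, product flow = 6060 kg/s.
water in = 1790×0.707 + 2140×0.281 + 2130×0.372 = 2659.2 kg/s.
water fraction in F11 = 0.439.

0.439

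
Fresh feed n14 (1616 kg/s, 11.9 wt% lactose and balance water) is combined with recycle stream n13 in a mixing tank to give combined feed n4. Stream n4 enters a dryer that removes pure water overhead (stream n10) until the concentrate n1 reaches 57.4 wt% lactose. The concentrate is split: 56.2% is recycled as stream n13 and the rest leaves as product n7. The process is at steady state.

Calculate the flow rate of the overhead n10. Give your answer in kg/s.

1281 kg/s

Overall lactose balance (none leaves overhead): lactose in fresh feed = lactose in product, i.e. 1616×0.119 = (1−0.562)·n1·0.574.
n1 = 192.3/(0.574×0.438) = 764.9 kg/s.
Recycle n13 = 0.562×764.9 = 429.87 kg/s.
Combined feed n4 = 1616 + 429.87 = 2045.9 kg/s.
Overhead n10 = n4 − n1 = 2045.9 − 764.9 = 1281 kg/s.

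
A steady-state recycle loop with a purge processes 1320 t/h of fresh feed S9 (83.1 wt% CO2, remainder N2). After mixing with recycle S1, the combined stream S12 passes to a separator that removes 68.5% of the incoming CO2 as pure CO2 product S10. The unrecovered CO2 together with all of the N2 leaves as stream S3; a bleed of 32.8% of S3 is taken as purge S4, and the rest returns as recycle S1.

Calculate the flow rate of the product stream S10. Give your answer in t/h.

953.2 t/h

CO2 in S12: m_A = 1320×0.831 + (1−0.328)·(1−0.685)·m_A, so m_A = 1096.9/0.7883 = 1391.5 t/h.
Product S10 = 0.685×1391.5 = 953.15 t/h.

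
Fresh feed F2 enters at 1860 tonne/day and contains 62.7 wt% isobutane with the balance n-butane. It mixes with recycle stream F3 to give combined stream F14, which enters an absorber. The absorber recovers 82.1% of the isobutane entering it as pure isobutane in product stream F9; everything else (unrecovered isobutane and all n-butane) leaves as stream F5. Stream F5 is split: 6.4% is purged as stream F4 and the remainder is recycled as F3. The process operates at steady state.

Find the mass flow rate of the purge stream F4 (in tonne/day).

n-butane enters only via F2 and leaves only via the purge: 1860×0.373 = 0.064×(n-butane in F5), and the absorber passes all n-butane, so n-butane in F14 = n-butane in F5 = 10840 tonne/day.
isobutane in F14: m_A = 1860×0.627 + (1−0.064)·(1−0.821)·m_A, so m_A = 1166.2/0.8325 = 1400.9 tonne/day.
F5 = (1−0.821)×1400.9 + 10840 = 11091 tonne/day.
Purge F4 = 0.064×11091 = 709.83 tonne/day.

709.8 tonne/day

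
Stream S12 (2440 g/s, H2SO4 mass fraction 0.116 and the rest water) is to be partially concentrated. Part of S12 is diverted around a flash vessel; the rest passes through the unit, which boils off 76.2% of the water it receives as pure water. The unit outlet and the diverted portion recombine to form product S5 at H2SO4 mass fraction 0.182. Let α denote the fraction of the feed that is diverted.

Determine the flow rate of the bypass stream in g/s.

1126 g/s

All 2440×0.116 = 283.04 g/s of H2SO4 reaches S5, so S5 = 283.04/0.182 = 1555.2 g/s and vapour = 884.84 g/s.
The evaporator receives (1−α)·2440 of feed at 0.884 water and removes 0.762 of that water:
0.762×0.884×(1−α)×2440 = 884.84
(1−α) = 884.84/1643.6 = 0.5384;  α = 0.4616.
Bypass flow = 0.4616×2440 = 1126.4 g/s.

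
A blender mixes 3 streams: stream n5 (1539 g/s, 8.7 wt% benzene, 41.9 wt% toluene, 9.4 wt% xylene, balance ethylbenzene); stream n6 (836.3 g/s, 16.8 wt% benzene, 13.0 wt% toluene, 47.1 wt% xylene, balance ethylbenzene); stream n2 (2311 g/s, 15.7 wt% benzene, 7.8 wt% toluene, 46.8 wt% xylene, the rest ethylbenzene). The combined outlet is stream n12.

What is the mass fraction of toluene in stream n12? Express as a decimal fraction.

Total flow out = 1539 + 836.3 + 2311 = 4686.3 g/s.
toluene in = 1539×0.419 + 836.3×0.130 + 2311×0.078 = 933.82 g/s.
toluene mass fraction in n12 = 933.82/4686.3 = 0.1993.

0.1993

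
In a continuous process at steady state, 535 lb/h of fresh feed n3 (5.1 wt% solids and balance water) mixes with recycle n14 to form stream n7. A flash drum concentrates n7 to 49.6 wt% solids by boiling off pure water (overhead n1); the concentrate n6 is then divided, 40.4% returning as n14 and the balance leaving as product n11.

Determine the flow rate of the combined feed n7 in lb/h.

Overall solids balance (none leaves overhead): solids in fresh feed = solids in product, i.e. 535×0.051 = (1−0.404)·n6·0.496.
n6 = 27.285/(0.496×0.596) = 92.299 lb/h.
Recycle n14 = 0.404×92.299 = 37.289 lb/h.
Combined feed n7 = 535 + 37.289 = 572.29 lb/h.

572.3 lb/h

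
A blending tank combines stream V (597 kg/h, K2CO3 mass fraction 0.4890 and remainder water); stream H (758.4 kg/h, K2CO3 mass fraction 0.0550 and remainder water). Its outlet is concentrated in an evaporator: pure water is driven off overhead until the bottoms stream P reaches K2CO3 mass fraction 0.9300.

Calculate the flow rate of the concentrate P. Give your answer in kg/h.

K2CO3 entering = 597×0.489 + 758.4×0.055 = 333.64 kg/h.
All K2CO3 reports to P, so P = 333.64/0.930 = 358.76 kg/h.

358.8 kg/h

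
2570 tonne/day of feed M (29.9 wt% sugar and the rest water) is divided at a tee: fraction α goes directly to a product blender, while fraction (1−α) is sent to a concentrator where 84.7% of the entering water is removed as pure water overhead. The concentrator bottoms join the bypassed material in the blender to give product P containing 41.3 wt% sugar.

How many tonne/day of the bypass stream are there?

1375 tonne/day

All 2570×0.299 = 768.43 tonne/day of sugar reaches P, so P = 768.43/0.413 = 1860.6 tonne/day and vapour = 709.39 tonne/day.
The evaporator receives (1−α)·2570 of feed at 0.701 water and removes 0.847 of that water:
0.847×0.701×(1−α)×2570 = 709.39
(1−α) = 709.39/1525.9 = 0.4649;  α = 0.5351.
Bypass flow = 0.5351×2570 = 1375.2 tonne/day.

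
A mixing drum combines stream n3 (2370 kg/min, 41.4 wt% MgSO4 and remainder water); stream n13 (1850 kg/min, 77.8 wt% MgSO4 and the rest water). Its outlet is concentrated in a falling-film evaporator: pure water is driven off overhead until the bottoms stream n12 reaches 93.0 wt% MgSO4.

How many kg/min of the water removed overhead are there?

MgSO4 entering = 2370×0.414 + 1850×0.778 = 2420.5 kg/min.
All MgSO4 reports to n12, so n12 = 2420.5/0.930 = 2602.7 kg/min.
Total feed = 4220 kg/min; overhead = 4220 − 2602.7 = 1617.3 kg/min.

1617 kg/min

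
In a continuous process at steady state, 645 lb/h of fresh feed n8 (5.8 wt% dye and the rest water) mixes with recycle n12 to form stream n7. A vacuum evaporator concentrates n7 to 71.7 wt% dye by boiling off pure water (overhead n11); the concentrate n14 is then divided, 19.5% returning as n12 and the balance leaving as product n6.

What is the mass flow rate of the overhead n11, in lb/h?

Overall dye balance (none leaves overhead): dye in fresh feed = dye in product, i.e. 645×0.058 = (1−0.195)·n14·0.717.
n14 = 37.41/(0.717×0.805) = 64.815 lb/h.
Recycle n12 = 0.195×64.815 = 12.639 lb/h.
Combined feed n7 = 645 + 12.639 = 657.64 lb/h.
Overhead n11 = n7 − n14 = 657.64 − 64.815 = 592.82 lb/h.

592.8 lb/h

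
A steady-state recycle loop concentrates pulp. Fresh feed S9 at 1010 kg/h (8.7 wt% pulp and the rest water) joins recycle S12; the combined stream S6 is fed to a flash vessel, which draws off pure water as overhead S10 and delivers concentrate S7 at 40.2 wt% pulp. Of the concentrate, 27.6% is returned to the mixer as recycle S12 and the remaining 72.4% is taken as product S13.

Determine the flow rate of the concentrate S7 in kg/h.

301.9 kg/h

Overall pulp balance (none leaves overhead): pulp in fresh feed = pulp in product, i.e. 1010×0.087 = (1−0.276)·S7·0.402.
S7 = 87.87/(0.402×0.724) = 301.91 kg/h.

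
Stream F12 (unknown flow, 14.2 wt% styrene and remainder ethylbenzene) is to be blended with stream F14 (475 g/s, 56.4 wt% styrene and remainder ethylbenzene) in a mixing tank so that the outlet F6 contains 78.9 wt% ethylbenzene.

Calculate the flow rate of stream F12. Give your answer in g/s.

Let F12 be the unknown flow. Total out = 475 + F12.
ethylbenzene balance: 207.1 + 0.858·F12 = 0.789·(475 + F12)
(0.858 − 0.789)·F12 = 0.789×475 − 207.1 = 167.68
F12 = 167.68 / 0.069 = 2430.1 g/s

2430 g/s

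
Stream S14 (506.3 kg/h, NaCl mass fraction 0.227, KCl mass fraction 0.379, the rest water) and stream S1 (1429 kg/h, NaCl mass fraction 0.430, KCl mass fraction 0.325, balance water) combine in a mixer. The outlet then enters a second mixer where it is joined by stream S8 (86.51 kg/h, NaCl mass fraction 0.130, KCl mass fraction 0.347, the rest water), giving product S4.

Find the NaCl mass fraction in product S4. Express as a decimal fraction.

0.366

Overall, product flow = 2021.8 kg/h.
NaCl in = 506.3×0.227 + 1429×0.430 + 86.51×0.130 = 740.65 kg/h.
NaCl fraction in S4 = 0.366.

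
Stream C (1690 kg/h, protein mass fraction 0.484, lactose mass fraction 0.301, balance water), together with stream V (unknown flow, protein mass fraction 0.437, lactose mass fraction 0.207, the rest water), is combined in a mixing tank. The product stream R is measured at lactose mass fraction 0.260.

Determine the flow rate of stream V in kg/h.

Let V be the unknown flow. Total out = 1690 + V.
lactose balance: 508.69 + 0.207·V = 0.260·(1690 + V)
(0.207 − 0.260)·V = 0.260×1690 − 508.69 = -69.29
V = -69.29 / -0.053 = 1307.4 kg/h

1307 kg/h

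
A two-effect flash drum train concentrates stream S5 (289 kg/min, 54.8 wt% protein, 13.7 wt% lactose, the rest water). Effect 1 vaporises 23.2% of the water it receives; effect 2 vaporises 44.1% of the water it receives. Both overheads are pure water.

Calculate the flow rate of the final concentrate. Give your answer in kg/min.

water in feed = 289×0.315 = 91.035 kg/min.
After stage 1: water left = (1−0.232)×91.035 = 69.915; stream total = 267.88 kg/min.
After stage 2: water left = (1−0.441)×69.915 = 39.082; final concentrate = 237.05 kg/min.

237 kg/min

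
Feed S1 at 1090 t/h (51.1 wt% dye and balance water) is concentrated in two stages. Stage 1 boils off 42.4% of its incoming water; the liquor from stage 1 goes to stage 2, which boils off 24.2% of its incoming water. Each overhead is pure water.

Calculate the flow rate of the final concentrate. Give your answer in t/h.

789.7 t/h

water in feed = 1090×0.489 = 533.01 t/h.
After stage 1: water left = (1−0.424)×533.01 = 307.01; stream total = 864 t/h.
After stage 2: water left = (1−0.242)×307.01 = 232.72; final concentrate = 789.71 t/h.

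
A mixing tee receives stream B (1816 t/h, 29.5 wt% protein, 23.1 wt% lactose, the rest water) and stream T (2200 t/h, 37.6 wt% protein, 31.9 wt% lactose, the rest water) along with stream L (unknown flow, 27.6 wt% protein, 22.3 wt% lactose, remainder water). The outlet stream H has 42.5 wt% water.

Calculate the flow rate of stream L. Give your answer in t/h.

Let L be the unknown flow. Total out = 4016 + L.
water balance: 1531.8 + 0.501·L = 0.425·(4016 + L)
(0.501 − 0.425)·L = 0.425×4016 − 1531.8 = 175.02
L = 175.02 / 0.076 = 2302.8 t/h

2303 t/h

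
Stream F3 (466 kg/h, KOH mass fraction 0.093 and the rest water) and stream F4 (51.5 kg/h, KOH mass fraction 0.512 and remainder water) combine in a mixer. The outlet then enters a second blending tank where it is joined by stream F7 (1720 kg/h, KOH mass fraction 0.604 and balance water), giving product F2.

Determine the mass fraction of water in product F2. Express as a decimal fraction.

Overall, product flow = 2237.5 kg/h.
water in = 466×0.907 + 51.5×0.488 + 1720×0.396 = 1128.9 kg/h.
water fraction in F2 = 0.505.

0.505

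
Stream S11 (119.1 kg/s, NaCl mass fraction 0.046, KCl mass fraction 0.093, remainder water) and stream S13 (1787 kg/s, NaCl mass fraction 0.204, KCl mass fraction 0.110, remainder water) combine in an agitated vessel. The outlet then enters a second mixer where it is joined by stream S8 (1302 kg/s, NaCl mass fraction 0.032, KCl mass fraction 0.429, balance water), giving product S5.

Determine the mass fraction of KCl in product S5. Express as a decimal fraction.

Overall, product flow = 3208.1 kg/s.
KCl in = 119.1×0.093 + 1787×0.110 + 1302×0.429 = 766.2 kg/s.
KCl fraction in S5 = 0.239.

0.239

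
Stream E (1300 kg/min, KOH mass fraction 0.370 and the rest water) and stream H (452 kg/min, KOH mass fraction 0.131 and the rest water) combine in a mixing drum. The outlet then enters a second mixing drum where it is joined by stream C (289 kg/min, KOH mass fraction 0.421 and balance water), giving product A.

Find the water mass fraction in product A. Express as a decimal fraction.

0.676

Overall, product flow = 2041 kg/min.
water in = 1300×0.630 + 452×0.869 + 289×0.579 = 1379.1 kg/min.
water fraction in A = 0.676.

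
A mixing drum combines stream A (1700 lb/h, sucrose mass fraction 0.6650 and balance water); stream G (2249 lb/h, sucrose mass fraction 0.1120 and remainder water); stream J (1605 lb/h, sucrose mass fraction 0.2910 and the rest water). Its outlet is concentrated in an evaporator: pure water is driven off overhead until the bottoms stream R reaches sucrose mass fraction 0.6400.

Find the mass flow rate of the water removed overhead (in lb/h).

sucrose entering = 1700×0.665 + 2249×0.112 + 1605×0.291 = 1849.4 lb/h.
All sucrose reports to R, so R = 1849.4/0.640 = 2889.8 lb/h.
Total feed = 5554 lb/h; overhead = 5554 − 2889.8 = 2664.2 lb/h.

2664 lb/h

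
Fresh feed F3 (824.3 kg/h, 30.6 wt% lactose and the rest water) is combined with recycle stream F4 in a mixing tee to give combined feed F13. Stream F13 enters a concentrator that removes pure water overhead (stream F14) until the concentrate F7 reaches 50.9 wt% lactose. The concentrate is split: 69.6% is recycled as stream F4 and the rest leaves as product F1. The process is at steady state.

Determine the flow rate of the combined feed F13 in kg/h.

Overall lactose balance (none leaves overhead): lactose in fresh feed = lactose in product, i.e. 824.3×0.306 = (1−0.696)·F7·0.509.
F7 = 252.24/(0.509×0.304) = 1630.1 kg/h.
Recycle F4 = 0.696×1630.1 = 1134.6 kg/h.
Combined feed F13 = 824.3 + 1134.6 = 1958.9 kg/h.

1959 kg/h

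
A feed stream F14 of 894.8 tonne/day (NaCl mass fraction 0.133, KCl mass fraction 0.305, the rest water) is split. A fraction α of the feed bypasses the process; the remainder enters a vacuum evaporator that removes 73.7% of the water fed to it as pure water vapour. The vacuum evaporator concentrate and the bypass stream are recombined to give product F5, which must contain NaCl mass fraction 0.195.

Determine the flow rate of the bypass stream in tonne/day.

207.9 tonne/day

All 894.8×0.133 = 119.01 tonne/day of NaCl reaches F5, so F5 = 119.01/0.195 = 610.3 tonne/day and vapour = 284.5 tonne/day.
The evaporator receives (1−α)·894.8 of feed at 0.562 water and removes 0.737 of that water:
0.737×0.562×(1−α)×894.8 = 284.5
(1−α) = 284.5/370.62 = 0.7676;  α = 0.2324.
Bypass flow = 0.2324×894.8 = 207.92 tonne/day.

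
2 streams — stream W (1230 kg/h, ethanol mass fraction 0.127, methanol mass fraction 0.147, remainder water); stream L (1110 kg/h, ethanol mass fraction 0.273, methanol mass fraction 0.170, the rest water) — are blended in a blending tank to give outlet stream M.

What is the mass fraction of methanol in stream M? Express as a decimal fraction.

Total flow out = 1230 + 1110 = 2340 kg/h.
methanol in = 1230×0.147 + 1110×0.170 = 369.51 kg/h.
methanol mass fraction in M = 369.51/2340 = 0.158.

0.158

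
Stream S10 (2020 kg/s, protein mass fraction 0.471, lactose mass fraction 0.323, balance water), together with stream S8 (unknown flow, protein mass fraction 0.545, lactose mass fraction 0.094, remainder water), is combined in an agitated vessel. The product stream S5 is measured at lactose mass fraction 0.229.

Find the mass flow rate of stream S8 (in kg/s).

Let S8 be the unknown flow. Total out = 2020 + S8.
lactose balance: 652.46 + 0.094·S8 = 0.229·(2020 + S8)
(0.094 − 0.229)·S8 = 0.229×2020 − 652.46 = -189.88
S8 = -189.88 / -0.135 = 1406.5 kg/s

1407 kg/s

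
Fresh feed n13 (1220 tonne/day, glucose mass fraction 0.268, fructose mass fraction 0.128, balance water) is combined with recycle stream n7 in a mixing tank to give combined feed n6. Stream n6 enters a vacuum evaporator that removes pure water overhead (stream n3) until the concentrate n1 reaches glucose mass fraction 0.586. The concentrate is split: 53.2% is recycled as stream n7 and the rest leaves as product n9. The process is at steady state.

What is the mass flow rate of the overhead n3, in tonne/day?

662 tonne/day

Overall glucose balance (none leaves overhead): glucose in fresh feed = glucose in product, i.e. 1220×0.268 = (1−0.532)·n1·0.586.
n1 = 326.96/(0.586×0.468) = 1192.2 tonne/day.
Recycle n7 = 0.532×1192.2 = 634.25 tonne/day.
Combined feed n6 = 1220 + 634.25 = 1854.3 tonne/day.
Overhead n3 = n6 − n1 = 1854.3 − 1192.2 = 662.05 tonne/day.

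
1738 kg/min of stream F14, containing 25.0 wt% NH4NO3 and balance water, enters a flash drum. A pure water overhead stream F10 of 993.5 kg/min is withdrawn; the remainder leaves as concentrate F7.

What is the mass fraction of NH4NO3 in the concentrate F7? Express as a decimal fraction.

0.584

NH4NO3 is not removed: 1738×0.250 = 434.5 kg/min of NH4NO3 enters F7.
Concentrate = 1738 − 993.5 = 744.5 kg/min.
Mass fraction = 434.5/744.5 = 0.584.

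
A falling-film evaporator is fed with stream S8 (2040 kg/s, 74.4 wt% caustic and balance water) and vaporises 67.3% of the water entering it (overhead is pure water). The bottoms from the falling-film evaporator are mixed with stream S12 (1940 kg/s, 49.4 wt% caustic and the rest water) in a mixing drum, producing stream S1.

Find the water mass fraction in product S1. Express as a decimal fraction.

Vapour removed = 0.673×0.256×2040 = 351.47 kg/s; concentrate = 1688.5 kg/s.
water reaching the mixer = 170.77 (from concentrate) + 1940×0.506 = 1152.4 kg/s.
Product flow = 1688.5 + 1940 = 3628.5 kg/s; water fraction = 0.318.

0.318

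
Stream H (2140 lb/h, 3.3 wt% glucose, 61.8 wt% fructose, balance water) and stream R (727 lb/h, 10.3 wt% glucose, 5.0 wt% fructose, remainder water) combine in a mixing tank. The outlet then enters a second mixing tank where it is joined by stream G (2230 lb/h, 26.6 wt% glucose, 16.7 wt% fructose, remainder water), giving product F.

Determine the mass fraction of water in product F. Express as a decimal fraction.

Overall, product flow = 5097 lb/h.
water in = 2140×0.349 + 727×0.847 + 2230×0.567 = 2627 lb/h.
water fraction in F = 0.515.

0.515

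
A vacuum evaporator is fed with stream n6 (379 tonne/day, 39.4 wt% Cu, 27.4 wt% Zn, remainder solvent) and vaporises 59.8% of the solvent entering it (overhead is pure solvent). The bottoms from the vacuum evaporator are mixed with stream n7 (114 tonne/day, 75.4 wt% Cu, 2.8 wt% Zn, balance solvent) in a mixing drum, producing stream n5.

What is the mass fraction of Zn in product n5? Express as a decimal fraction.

0.256

Vapour removed = 0.598×0.332×379 = 75.245 tonne/day; concentrate = 303.75 tonne/day.
Zn reaching the mixer = 103.85 (from concentrate) + 114×0.028 = 107.04 tonne/day.
Product flow = 303.75 + 114 = 417.75 tonne/day; Zn fraction = 0.256.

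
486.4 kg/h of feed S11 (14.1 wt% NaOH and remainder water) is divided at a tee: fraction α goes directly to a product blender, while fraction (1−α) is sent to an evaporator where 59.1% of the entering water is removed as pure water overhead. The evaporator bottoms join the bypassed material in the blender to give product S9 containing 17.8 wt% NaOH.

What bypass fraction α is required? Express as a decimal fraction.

All 486.4×0.141 = 68.582 kg/h of NaOH reaches S9, so S9 = 68.582/0.178 = 385.29 kg/h and vapour = 101.11 kg/h.
The evaporator receives (1−α)·486.4 of feed at 0.859 water and removes 0.591 of that water:
0.591×0.859×(1−α)×486.4 = 101.11
(1−α) = 101.11/246.93 = 0.4095;  α = 0.5905.

0.591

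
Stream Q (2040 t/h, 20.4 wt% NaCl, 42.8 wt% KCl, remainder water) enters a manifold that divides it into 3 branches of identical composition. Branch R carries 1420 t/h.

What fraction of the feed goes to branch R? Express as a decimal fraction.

0.696

Fraction to R = 1420/2040 = 0.6961.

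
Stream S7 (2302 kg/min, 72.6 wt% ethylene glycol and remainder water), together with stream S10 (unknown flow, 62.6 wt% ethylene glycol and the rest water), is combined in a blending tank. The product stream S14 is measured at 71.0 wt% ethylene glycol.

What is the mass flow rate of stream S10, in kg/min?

Let S10 be the unknown flow. Total out = 2302 + S10.
ethylene glycol balance: 1671.3 + 0.626·S10 = 0.710·(2302 + S10)
(0.626 − 0.710)·S10 = 0.710×2302 − 1671.3 = -36.832
S10 = -36.832 / -0.084 = 438.48 kg/min

438.5 kg/min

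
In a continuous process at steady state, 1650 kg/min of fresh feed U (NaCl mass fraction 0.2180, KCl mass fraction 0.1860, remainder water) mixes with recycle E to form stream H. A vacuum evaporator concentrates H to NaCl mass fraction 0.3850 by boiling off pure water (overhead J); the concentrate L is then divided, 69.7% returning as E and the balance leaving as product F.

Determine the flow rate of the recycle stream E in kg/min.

Overall NaCl balance (none leaves overhead): NaCl in fresh feed = NaCl in product, i.e. 1650×0.218 = (1−0.697)·L·0.385.
L = 359.7/(0.385×0.303) = 3083.5 kg/min.
Recycle E = 0.697×3083.5 = 2149.2 kg/min.

2149 kg/min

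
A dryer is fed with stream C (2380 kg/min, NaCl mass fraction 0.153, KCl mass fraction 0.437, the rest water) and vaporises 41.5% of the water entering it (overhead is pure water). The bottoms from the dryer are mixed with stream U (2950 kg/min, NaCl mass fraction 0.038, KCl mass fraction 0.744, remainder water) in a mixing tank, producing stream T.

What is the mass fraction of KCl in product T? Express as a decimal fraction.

Vapour removed = 0.415×0.410×2380 = 404.96 kg/min; concentrate = 1975 kg/min.
KCl reaching the mixer = 1040.1 (from concentrate) + 2950×0.744 = 3234.9 kg/min.
Product flow = 1975 + 2950 = 4925 kg/min; KCl fraction = 0.657.

0.657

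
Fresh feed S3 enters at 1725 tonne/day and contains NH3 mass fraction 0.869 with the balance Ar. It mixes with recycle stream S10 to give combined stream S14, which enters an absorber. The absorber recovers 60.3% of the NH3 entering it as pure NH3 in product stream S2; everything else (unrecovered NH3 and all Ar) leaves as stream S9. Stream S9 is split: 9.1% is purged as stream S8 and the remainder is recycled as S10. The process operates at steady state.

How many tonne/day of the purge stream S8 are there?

310.7 tonne/day

Ar enters only via S3 and leaves only via the purge: 1725×0.131 = 0.091×(Ar in S9), and the absorber passes all Ar, so Ar in S14 = Ar in S9 = 2483.2 tonne/day.
NH3 in S14: m_A = 1725×0.869 + (1−0.091)·(1−0.603)·m_A, so m_A = 1499/0.6391 = 2345.4 tonne/day.
S9 = (1−0.603)×2345.4 + 2483.2 = 3414.4 tonne/day.
Purge S8 = 0.091×3414.4 = 310.71 tonne/day.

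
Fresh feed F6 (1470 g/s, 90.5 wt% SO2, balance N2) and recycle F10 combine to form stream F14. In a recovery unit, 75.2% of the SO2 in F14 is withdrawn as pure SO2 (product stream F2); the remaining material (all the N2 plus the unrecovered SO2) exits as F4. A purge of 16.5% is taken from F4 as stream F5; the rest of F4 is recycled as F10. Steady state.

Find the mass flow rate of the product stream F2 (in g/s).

1262 g/s

SO2 in F14: m_A = 1470×0.905 + (1−0.165)·(1−0.752)·m_A, so m_A = 1330.4/0.7929 = 1677.8 g/s.
Product F2 = 0.752×1677.8 = 1261.7 g/s.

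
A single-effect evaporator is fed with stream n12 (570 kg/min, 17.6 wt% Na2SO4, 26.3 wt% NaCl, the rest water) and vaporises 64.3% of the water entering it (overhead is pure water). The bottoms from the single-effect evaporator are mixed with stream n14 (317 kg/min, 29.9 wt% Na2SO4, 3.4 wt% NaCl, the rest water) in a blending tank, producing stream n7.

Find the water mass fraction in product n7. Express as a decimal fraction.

0.4778

Vapour removed = 0.643×0.561×570 = 205.61 kg/min; concentrate = 364.39 kg/min.
water reaching the mixer = 114.16 (from concentrate) + 317×0.667 = 325.6 kg/min.
Product flow = 364.39 + 317 = 681.39 kg/min; water fraction = 0.4778.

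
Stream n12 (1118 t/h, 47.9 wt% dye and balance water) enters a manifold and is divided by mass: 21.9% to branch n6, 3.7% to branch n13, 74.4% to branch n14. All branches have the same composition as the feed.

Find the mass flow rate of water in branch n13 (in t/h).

Branch n13 total = 0.037×1118 = 41.366 t/h.
water in n13 = 0.521×41.366 = 21.552 t/h.

21.55 t/h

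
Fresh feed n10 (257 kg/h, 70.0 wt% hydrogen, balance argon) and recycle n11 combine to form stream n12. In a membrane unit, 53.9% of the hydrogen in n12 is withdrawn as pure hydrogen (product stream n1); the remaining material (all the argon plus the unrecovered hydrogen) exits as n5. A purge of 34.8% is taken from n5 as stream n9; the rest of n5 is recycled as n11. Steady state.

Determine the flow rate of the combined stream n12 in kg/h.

478.8 kg/h

argon enters only via n10 and leaves only via the purge: 257×0.300 = 0.348×(argon in n5), and the membrane unit passes all argon, so argon in n12 = argon in n5 = 221.55 kg/h.
hydrogen in n12: m_A = 257×0.700 + (1−0.348)·(1−0.539)·m_A, so m_A = 179.9/0.6994 = 257.21 kg/h.
n12 = 257.21 + 221.55 = 478.76 kg/h.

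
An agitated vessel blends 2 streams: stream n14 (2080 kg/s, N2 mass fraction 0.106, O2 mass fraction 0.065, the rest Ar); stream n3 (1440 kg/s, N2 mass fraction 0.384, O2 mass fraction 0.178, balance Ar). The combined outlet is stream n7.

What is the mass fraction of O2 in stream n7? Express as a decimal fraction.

0.111

Total flow out = 2080 + 1440 = 3520 kg/s.
O2 in = 2080×0.065 + 1440×0.178 = 391.52 kg/s.
O2 mass fraction in n7 = 391.52/3520 = 0.111.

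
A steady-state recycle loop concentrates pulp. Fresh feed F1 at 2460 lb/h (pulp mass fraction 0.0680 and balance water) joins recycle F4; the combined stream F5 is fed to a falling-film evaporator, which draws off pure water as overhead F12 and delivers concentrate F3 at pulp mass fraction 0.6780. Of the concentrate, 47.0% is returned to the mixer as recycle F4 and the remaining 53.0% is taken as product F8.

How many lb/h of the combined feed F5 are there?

Overall pulp balance (none leaves overhead): pulp in fresh feed = pulp in product, i.e. 2460×0.068 = (1−0.470)·F3·0.678.
F3 = 167.28/(0.678×0.530) = 465.52 lb/h.
Recycle F4 = 0.470×465.52 = 218.79 lb/h.
Combined feed F5 = 2460 + 218.79 = 2678.8 lb/h.

2679 lb/h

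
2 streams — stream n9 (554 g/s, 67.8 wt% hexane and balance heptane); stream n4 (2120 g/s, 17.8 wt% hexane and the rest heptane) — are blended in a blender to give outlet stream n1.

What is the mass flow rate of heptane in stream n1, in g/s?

1921 g/s

heptane out = heptane in = 554×0.322 + 2120×0.822 = 1921 g/s.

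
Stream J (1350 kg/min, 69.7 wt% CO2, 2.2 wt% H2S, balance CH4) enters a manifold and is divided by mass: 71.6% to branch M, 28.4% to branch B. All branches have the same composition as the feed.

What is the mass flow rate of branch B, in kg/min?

Branch B flow = 0.284×1350 = 383.4 kg/min.

383.4 kg/min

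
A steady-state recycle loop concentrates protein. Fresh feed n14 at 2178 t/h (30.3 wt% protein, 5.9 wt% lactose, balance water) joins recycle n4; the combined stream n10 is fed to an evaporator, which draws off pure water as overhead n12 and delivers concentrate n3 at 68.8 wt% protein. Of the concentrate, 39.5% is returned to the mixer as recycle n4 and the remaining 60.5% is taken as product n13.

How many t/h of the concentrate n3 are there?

1585 t/h

Overall protein balance (none leaves overhead): protein in fresh feed = protein in product, i.e. 2178×0.303 = (1−0.395)·n3·0.688.
n3 = 659.93/(0.688×0.605) = 1585.5 t/h.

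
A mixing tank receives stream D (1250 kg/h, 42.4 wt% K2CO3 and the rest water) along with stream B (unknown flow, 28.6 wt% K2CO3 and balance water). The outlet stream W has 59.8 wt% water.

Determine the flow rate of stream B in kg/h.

Let B be the unknown flow. Total out = 1250 + B.
water balance: 720 + 0.714·B = 0.598·(1250 + B)
(0.714 − 0.598)·B = 0.598×1250 − 720 = 27.5
B = 27.5 / 0.116 = 237.07 kg/h

237.1 kg/h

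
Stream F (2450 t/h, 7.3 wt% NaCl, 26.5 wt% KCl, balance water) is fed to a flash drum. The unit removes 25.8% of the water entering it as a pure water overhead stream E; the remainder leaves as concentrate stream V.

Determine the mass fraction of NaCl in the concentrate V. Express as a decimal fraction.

NaCl is not removed: 2450×0.073 = 178.85 t/h of NaCl enters V.
water entering = 2450×0.662 = 1621.9 t/h; overhead removed = 0.258×1621.9 = 418.45 t/h.
Concentrate = 2450 − 418.45 = 2031.5 t/h.
Mass fraction = 178.85/2031.5 = 0.088.

0.088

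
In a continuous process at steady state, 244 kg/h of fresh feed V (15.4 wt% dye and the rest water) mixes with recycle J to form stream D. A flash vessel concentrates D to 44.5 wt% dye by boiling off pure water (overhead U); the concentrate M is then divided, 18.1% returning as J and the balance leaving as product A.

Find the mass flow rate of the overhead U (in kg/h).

159.6 kg/h

Overall dye balance (none leaves overhead): dye in fresh feed = dye in product, i.e. 244×0.154 = (1−0.181)·M·0.445.
M = 37.576/(0.445×0.819) = 103.1 kg/h.
Recycle J = 0.181×103.1 = 18.661 kg/h.
Combined feed D = 244 + 18.661 = 262.66 kg/h.
Overhead U = D − M = 262.66 − 103.1 = 159.56 kg/h.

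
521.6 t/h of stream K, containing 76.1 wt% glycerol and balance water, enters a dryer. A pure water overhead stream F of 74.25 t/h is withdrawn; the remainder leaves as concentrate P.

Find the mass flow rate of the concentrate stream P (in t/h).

Concentrate = 521.6 − 74.25 = 447.35 t/h.

447.4 t/h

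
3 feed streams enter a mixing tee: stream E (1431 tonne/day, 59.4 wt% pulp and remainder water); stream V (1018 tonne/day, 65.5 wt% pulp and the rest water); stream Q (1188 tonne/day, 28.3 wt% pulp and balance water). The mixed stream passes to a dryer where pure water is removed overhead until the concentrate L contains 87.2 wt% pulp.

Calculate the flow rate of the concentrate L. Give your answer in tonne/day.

pulp entering = 1431×0.594 + 1018×0.655 + 1188×0.283 = 1853 tonne/day.
All pulp reports to L, so L = 1853/0.872 = 2125 tonne/day.

2125 tonne/day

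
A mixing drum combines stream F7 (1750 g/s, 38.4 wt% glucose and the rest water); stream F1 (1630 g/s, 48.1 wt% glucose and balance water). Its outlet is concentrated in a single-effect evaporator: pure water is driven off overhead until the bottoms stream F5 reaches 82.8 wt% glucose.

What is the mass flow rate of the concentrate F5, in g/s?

glucose entering = 1750×0.384 + 1630×0.481 = 1456 g/s.
All glucose reports to F5, so F5 = 1456/0.828 = 1758.5 g/s.

1758 g/s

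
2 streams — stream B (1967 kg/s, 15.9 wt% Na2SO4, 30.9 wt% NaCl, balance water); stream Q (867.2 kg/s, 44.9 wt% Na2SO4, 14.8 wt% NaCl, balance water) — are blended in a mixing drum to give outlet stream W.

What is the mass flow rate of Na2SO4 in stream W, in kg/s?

Na2SO4 out = Na2SO4 in = 1967×0.159 + 867.2×0.449 = 702.13 kg/s.

702.1 kg/s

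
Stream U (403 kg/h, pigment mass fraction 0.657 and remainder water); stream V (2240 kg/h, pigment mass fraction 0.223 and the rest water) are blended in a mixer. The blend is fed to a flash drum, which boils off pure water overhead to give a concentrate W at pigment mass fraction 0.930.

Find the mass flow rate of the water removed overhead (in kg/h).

1821 kg/h

pigment entering = 403×0.657 + 2240×0.223 = 764.29 kg/h.
All pigment reports to W, so W = 764.29/0.930 = 821.82 kg/h.
Total feed = 2643 kg/h; overhead = 2643 − 821.82 = 1821.2 kg/h.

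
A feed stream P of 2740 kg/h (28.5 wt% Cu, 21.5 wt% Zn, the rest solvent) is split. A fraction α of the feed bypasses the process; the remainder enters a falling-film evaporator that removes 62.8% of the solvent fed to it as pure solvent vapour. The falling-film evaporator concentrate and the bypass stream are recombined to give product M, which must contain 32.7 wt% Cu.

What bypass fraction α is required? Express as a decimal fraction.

0.591

All 2740×0.285 = 780.9 kg/h of Cu reaches M, so M = 780.9/0.327 = 2388.1 kg/h and vapour = 351.93 kg/h.
The evaporator receives (1−α)·2740 of feed at 0.500 solvent and removes 0.628 of that solvent:
0.628×0.500×(1−α)×2740 = 351.93
(1−α) = 351.93/860.36 = 0.4090;  α = 0.5910.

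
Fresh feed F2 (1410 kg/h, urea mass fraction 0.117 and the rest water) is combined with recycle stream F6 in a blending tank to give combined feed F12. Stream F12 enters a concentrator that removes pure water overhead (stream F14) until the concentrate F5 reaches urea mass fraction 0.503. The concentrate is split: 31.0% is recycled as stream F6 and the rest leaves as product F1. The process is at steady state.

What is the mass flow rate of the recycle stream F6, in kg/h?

147.3 kg/h

Overall urea balance (none leaves overhead): urea in fresh feed = urea in product, i.e. 1410×0.117 = (1−0.310)·F5·0.503.
F5 = 164.97/(0.503×0.690) = 475.32 kg/h.
Recycle F6 = 0.310×475.32 = 147.35 kg/h.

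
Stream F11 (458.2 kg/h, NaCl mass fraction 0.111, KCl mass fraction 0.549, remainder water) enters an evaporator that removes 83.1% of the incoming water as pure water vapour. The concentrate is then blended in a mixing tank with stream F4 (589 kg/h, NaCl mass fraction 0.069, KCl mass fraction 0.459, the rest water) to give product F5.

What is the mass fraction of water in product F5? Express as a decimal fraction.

0.332

Vapour removed = 0.831×0.340×458.2 = 129.46 kg/h; concentrate = 328.74 kg/h.
water reaching the mixer = 26.328 (from concentrate) + 589×0.472 = 304.34 kg/h.
Product flow = 328.74 + 589 = 917.74 kg/h; water fraction = 0.332.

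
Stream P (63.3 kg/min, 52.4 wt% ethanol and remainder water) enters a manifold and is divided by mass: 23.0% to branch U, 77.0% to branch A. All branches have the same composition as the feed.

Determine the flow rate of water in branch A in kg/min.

23.2 kg/min

Branch A total = 0.770×63.3 = 48.741 kg/min.
water in A = 0.476×48.741 = 23.201 kg/min.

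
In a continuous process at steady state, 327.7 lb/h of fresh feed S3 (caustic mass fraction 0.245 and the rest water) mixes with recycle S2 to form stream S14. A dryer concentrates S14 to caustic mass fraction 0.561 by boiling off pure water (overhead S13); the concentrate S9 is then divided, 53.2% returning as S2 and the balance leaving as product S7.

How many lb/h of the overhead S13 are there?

Overall caustic balance (none leaves overhead): caustic in fresh feed = caustic in product, i.e. 327.7×0.245 = (1−0.532)·S9·0.561.
S9 = 80.286/(0.561×0.468) = 305.8 lb/h.
Recycle S2 = 0.532×305.8 = 162.68 lb/h.
Combined feed S14 = 327.7 + 162.68 = 490.38 lb/h.
Overhead S13 = S14 − S9 = 490.38 − 305.8 = 184.59 lb/h.

184.6 lb/h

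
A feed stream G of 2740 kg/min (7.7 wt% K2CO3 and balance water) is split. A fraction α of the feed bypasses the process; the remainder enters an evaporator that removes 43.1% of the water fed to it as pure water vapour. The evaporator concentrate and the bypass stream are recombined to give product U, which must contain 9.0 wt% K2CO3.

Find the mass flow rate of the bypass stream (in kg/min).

All 2740×0.077 = 210.98 kg/min of K2CO3 reaches U, so U = 210.98/0.090 = 2344.2 kg/min and vapour = 395.78 kg/min.
The evaporator receives (1−α)·2740 of feed at 0.923 water and removes 0.431 of that water:
0.431×0.923×(1−α)×2740 = 395.78
(1−α) = 395.78/1090 = 0.3631;  α = 0.6369.
Bypass flow = 0.6369×2740 = 1745.1 kg/min.

1745 kg/min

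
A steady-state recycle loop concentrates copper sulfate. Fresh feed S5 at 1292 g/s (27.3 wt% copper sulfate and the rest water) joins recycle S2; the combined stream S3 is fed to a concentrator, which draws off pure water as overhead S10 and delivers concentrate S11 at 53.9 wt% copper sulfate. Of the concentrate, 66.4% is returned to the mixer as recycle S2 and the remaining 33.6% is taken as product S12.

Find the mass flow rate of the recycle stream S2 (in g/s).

1293 g/s

Overall copper sulfate balance (none leaves overhead): copper sulfate in fresh feed = copper sulfate in product, i.e. 1292×0.273 = (1−0.664)·S11·0.539.
S11 = 352.72/(0.539×0.336) = 1947.6 g/s.
Recycle S2 = 0.664×1947.6 = 1293.2 g/s.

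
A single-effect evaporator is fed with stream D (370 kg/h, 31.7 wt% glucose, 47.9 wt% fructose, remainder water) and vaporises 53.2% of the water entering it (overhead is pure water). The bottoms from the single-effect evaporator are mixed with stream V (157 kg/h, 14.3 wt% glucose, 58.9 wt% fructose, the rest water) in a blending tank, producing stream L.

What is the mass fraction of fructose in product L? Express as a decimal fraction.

0.5540

Vapour removed = 0.532×0.204×370 = 40.155 kg/h; concentrate = 329.84 kg/h.
fructose reaching the mixer = 177.23 (from concentrate) + 157×0.589 = 269.7 kg/h.
Product flow = 329.84 + 157 = 486.84 kg/h; fructose fraction = 0.5540.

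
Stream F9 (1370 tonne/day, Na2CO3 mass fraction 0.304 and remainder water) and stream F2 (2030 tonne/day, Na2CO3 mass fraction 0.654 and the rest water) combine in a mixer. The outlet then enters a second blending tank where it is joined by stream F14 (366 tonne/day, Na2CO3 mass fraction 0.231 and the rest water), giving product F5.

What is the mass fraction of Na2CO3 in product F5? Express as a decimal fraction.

Overall, product flow = 3766 tonne/day.
Na2CO3 in = 1370×0.304 + 2030×0.654 + 366×0.231 = 1828.6 tonne/day.
Na2CO3 fraction in F5 = 0.486.

0.486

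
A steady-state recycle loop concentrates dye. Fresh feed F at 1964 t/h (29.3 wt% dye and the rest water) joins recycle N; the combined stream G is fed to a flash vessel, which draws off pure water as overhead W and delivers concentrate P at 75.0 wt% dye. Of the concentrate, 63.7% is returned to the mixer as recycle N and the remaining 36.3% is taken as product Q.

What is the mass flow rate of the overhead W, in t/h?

1197 t/h

Overall dye balance (none leaves overhead): dye in fresh feed = dye in product, i.e. 1964×0.293 = (1−0.637)·P·0.750.
P = 575.45/(0.750×0.363) = 2113.7 t/h.
Recycle N = 0.637×2113.7 = 1346.4 t/h.
Combined feed G = 1964 + 1346.4 = 3310.4 t/h.
Overhead W = G − P = 3310.4 − 2113.7 = 1196.7 t/h.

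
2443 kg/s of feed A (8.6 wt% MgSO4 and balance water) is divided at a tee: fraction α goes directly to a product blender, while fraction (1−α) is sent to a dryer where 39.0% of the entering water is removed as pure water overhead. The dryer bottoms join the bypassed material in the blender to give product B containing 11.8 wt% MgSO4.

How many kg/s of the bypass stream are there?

584.4 kg/s

All 2443×0.086 = 210.1 kg/s of MgSO4 reaches B, so B = 210.1/0.118 = 1780.5 kg/s and vapour = 662.51 kg/s.
The evaporator receives (1−α)·2443 of feed at 0.914 water and removes 0.390 of that water:
0.390×0.914×(1−α)×2443 = 662.51
(1−α) = 662.51/870.83 = 0.7608;  α = 0.2392.
Bypass flow = 0.2392×2443 = 584.42 kg/s.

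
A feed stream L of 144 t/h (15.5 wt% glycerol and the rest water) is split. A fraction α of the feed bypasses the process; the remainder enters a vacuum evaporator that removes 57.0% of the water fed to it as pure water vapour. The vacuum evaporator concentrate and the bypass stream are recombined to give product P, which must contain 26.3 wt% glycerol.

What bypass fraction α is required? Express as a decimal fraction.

0.147

All 144×0.155 = 22.32 t/h of glycerol reaches P, so P = 22.32/0.263 = 84.867 t/h and vapour = 59.133 t/h.
The evaporator receives (1−α)·144 of feed at 0.845 water and removes 0.570 of that water:
0.570×0.845×(1−α)×144 = 59.133
(1−α) = 59.133/69.358 = 0.8526;  α = 0.1474.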